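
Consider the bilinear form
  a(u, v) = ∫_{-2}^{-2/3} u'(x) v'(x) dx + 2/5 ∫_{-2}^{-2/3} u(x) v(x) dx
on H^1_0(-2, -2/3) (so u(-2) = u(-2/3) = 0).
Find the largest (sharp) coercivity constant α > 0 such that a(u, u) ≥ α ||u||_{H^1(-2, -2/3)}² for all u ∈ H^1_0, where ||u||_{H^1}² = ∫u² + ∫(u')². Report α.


α = (32 + 45*π^2)/(5*(16 + 9*π^2))

Coercivity of a(·,·) on H^1_0(-2, -2/3) means a(u, u) ≥ α ||u||_{H^1}² for every u ∈ H^1_0.
The interval has length L = 4/3, and Poincaré/coercivity depend only on L. Here a(u, u) = ∫(u')² + (2/5)·∫u².
Here 0 < c = 2/5 < 1. The condition a(u,u) ≥ α||u||_{H^1}² reads (1−α)∫(u')² ≥ (α−c)∫u². Any admissible α is ≤ 1 (rapidly oscillating u have ∫u²/∫(u')² → 0), and α = 1 would force 0 ≥ (1−c)∫u², impossible since c < 1; so 1−α > 0. By the sharp Poincaré inequality on H^1_0 of an interval of length L, ∫(u')² ≥ (π/L)²∫u² with equality for the first sine mode sin(π(x−x₀)/L) (x₀ the left endpoint), so the inequality holds for all u iff (1−α)(π/L)² ≥ α − c, i.e. α ≤ ((π/L)² + c)/((π/L)² + 1) = (1 + c(L/π)²)/(1 + (L/π)²). With (π/L)² = 9*π^2/16 and c = 2/5, the largest admissible constant is α = ((π/L)² + c)/((π/L)² + 1).
Simplifying, α = (32 + 45*π^2)/(5*(16 + 9*π^2)).


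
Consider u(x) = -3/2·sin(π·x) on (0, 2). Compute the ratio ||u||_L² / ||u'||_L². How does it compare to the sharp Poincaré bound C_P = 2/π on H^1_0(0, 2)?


||u||_L² / ||u'||_L² = 1/π < C_P = 2/π.

u(x) = -3/2·sin(π·x), so u'(x) = -3*π*cos(π*x)/2.
Writing u(x) = A·sin(kπx/L) with A = -3/2 and k = 2, use ∫_0^L sin²(kπx/L) dx = L/2 and ∫_0^L cos²(kπx/L) dx = L/2.
u² = 9/4·sin²(π·x) and (u')² = 9*π^2/4·cos²(π·x), and each of sin², cos² integrates to L/2 = 1 over (0, 2).
∫_0^2 u² dx = 9/4, so ||u||_L² = 3/2.
∫_0^2 (u')² dx = 9*π^2/4, so ||u'||_L² = 3*π/2.
Ratio ||u||_L² / ||u'||_L² = 1/π.
Sharp Poincaré constant on H^1_0(0, 2) is C_P = L/π = 2/π, achieved by sin(π/2·x).
This is the k = 2 harmonic; the ratio L/(kπ) is strictly less than C_P = L/π, consistent with the sharp inequality ||u||_L² ≤ C_P ||u'||_L².


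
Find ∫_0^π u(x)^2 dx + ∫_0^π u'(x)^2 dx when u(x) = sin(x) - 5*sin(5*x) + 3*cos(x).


||u||_{H^1(0,π)}^2 = 335*π

u'(x) = -3*sin(x) + cos(x) - 25*cos(5*x).
Expand u² and (u')² and integrate term by term on (0, π), using: for integers n ≥ 1, ∫_0^π sin²(nx) dx = ∫_0^π cos²(nx) dx = π/2; for n ≠ n', ∫_0^π sin(nx)sin(n'x) dx = ∫_0^π cos(nx)cos(n'x) dx = 0; and by product-to-sum, ∫_0^π sin(nx)cos(n'x) dx = ½∫_0^π [sin((n+n')x) + sin((n−n')x)] dx, which is 0 when n+n' is even and 2n/(n²−n'²) when n+n' is odd (it need not vanish on (0, π)).
  u² squared terms: (-5)²·∫sin(5x)² dx = 25·π/2 = 25*π/2;  (3)²·∫cos(x)² dx = 9·π/2 = 9*π/2;  (1)²·∫sin(x)² dx = 1·π/2 = π/2.
  u² cross terms: 2·(-5)·(3)·∫sin(5x)·cos(x) dx = -30·(0) = 0;  2·(-5)·(1)·∫sin(5x)·sin(x) dx = -10·(0) = 0;  2·(3)·(1)·∫cos(x)·sin(x) dx = 6·(0) = 0.
  So ∫_0^π u² dx = 25*π/2 + 9*π/2 + π/2 + 0 + 0 + 0 = 35*π/2.
  (u')² squared terms: (-25)²·∫cos(5x)² dx = 625·π/2 = 625*π/2;  (-3)²·∫sin(x)² dx = 9·π/2 = 9*π/2;  (1)²·∫cos(x)² dx = 1·π/2 = π/2.
  (u')² cross terms: 2·(-25)·(-3)·∫cos(5x)·sin(x) dx = 150·(0) = 0;  2·(-25)·(1)·∫cos(5x)·cos(x) dx = -50·(0) = 0;  2·(-3)·(1)·∫sin(x)·cos(x) dx = -6·(0) = 0.
  So ∫_0^π (u')² dx = 625*π/2 + 9*π/2 + π/2 + 0 + 0 + 0 = 635*π/2.
||u||_{H^1}^2 = (35*π/2) + (635*π/2) = 335*π.


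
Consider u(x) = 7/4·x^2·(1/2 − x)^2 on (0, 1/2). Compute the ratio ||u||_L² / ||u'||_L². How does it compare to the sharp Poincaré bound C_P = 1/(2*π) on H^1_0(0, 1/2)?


||u||_L² / ||u'||_L² = sqrt(3)/12 < C_P = 1/(2*π).

u(x) = 7/4·x^2·(1/2 − x)^2, so u'(x) = 7*x*(2*x - 1)*(4*x - 1)/8.
u(x) = 7/4·x^2·(1/2 − x)^2 vanishes at x = 0 and x = 1/2, so u ∈ H^1_0(0, 1/2). Differentiate via the product rule and integrate the resulting polynomials term by term.
  ∫_0^1/2 u² dx = ∫_0^1/2 (49*x^8/16 - 49*x^7/8 + 147*x^6/32 - 49*x^5/32 + 49*x^4/256) dx. Term by term:
    ∫_0^1/2 49*x^8/16 dx = 49/73728;  ∫_0^1/2 -49*x^7/8 dx = -49/16384;  ∫_0^1/2 147*x^6/32 dx = 21/4096;
    ∫_0^1/2 -49*x^5/32 dx = -49/12288;  ∫_0^1/2 49*x^4/256 dx = 49/40960.
  Sum: 49/73728 − 49/16384 + 21/4096 − 49/12288 + 49/40960 = 7/737280.
  ∫_0^1/2 (u')² dx = ∫_0^1/2 (49*x^6 - 147*x^5/2 + 637*x^4/16 - 147*x^3/16 + 49*x^2/64) dx. Term by term:
    ∫_0^1/2 49*x^6 dx = 7/128;  ∫_0^1/2 -147*x^5/2 dx = -49/256;  ∫_0^1/2 637*x^4/16 dx = 637/2560;
    ∫_0^1/2 -147*x^3/16 dx = -147/1024;  ∫_0^1/2 49*x^2/64 dx = 49/1536.
  Sum: 7/128 − 49/256 + 637/2560 − 147/1024 + 49/1536 = 7/15360.
∫_0^1/2 u² dx = 7/737280, so ||u||_L² = sqrt(35)/1920.
∫_0^1/2 (u')² dx = 7/15360, so ||u'||_L² = sqrt(105)/480.
Ratio ||u||_L² / ||u'||_L² = sqrt(3)/12.
Sharp Poincaré constant on H^1_0(0, 1/2) is C_P = L/π = 1/(2*π), achieved by sin(2*π·x).
A polynomial bump cannot attain the sharp Poincaré constant (only the first sine eigenfunction does), so the ratio is strictly less than C_P, consistent with ||u||_L² ≤ C_P ||u'||_L².


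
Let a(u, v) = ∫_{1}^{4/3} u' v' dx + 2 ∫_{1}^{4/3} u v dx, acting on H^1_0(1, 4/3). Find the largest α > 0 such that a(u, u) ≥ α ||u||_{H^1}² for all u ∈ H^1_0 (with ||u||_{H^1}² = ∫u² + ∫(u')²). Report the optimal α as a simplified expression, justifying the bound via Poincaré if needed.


α = 1

Coercivity of a(·,·) on H^1_0(1, 4/3) means a(u, u) ≥ α ||u||_{H^1}² for every u ∈ H^1_0.
The interval has length L = 1/3, and Poincaré/coercivity depend only on L. Here a(u, u) = ∫(u')² + (2)·∫u².
Here c = 2 ≥ 1, so a(u,u) = ∫(u')² + c∫u² ≥ ∫(u')² + ∫u² = ||u||_{H^1}², i.e. α = 1 works. No larger α is possible: a(u,u) ≥ α||u||_{H^1}² means (1−α)∫(u')² ≥ (α−c)∫u², and for the modes u_n = sin(nπ(x−x₀)/L) (x₀ the left endpoint) one has ∫u_n²/∫(u_n')² = (L/(nπ))² → 0, so a(u_n,u_n)/||u_n||_{H^1}² → 1. Hence the optimal constant is α = 1.
Therefore α = 1.


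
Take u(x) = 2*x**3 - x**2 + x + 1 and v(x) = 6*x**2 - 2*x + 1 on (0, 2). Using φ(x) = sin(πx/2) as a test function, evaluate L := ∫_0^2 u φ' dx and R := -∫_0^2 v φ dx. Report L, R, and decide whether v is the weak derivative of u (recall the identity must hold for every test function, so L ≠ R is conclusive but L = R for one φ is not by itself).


LHS = -44/π + 192/π^3, RHS = -44/π + 192/π^3. Yes, v = u' weakly.

u(x) = 2*x**3 - x**2 + x + 1, classical derivative u'(x) = 6*x**2 - 2*x + 1.
φ(x) = sin(πx/2), so φ'(x) = π*cos(π*x/2)/2.
Note φ(0) = φ(2) = 0, so the boundary term u·φ vanishes.
LHS = ∫_0^2 u(x) φ'(x) dx = ∫_0^2 (π*x^3*cos(π*x/2) - π*x^2*cos(π*x/2)/2 + π*x*cos(π*x/2)/2 + π*cos(π*x/2)/2) dx. Term by term:
  ∫_0^2 π*cos(π*x/2)/2 dx = 0;  ∫_0^2 π*x^3*cos(π*x/2) dx = -48/π + 192/π^3;  ∫_0^2 π*x*cos(π*x/2)/2 dx = -4/π;
  ∫_0^2 -π*x^2*cos(π*x/2)/2 dx = 8/π.
Sum: 0 + -48/π + 192/π^3 − 4/π + 8/π = -44/π + 192/π^3.
So LHS = -44/π + 192/π^3.
∫_0^2 v(x) φ(x) dx = ∫_0^2 (6*x^2*sin(π*x/2) - 2*x*sin(π*x/2) + sin(π*x/2)) dx. Term by term:
  ∫_0^2 -2*x*sin(π*x/2) dx = -8/π;  ∫_0^2 6*x^2*sin(π*x/2) dx = -192/π^3 + 48/π;  ∫_0^2 sin(π*x/2) dx = 4/π.
Sum: -8/π + -192/π^3 + 48/π + 4/π = -192/π^3 + 44/π.
So RHS = -∫_0^2 v(x) φ(x) dx = -44/π + 192/π^3.
LHS = RHS, so the identity holds for this test φ.
Moreover u is smooth here and v(x) = u'(x) = 6*x**2 - 2*x + 1 pointwise, so the identity holds for every test function. Hence v is the weak derivative of u.


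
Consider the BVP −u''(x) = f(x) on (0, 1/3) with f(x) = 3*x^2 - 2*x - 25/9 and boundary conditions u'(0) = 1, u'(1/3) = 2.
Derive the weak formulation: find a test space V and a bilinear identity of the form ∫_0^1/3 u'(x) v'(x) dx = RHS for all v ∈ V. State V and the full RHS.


V = H^1(0, 1/3) (v unrestricted at boundary; u is determined up to an additive constant); weak form: ∫_0^1/3 u'v' dx = ∫_0^1/3 (3*x^2 - 2*x - 25/9) v dx + 2·v(1/3) − v(0) for all v ∈ V.

Multiply both sides by a test function v and integrate from 0 to 1/3:
  ∫_0^1/3 −u''(x) v(x) dx = ∫_0^1/3 f(x) v(x) dx.
Integrate the LHS by parts once:
  ∫_0^1/3 −u'' v dx = −[u'(x) v(x)]_0^1/3 + ∫_0^1/3 u'(x) v'(x) dx.
Thus ∫_0^1/3 u'(x) v'(x) dx = ∫_0^1/3 f(x) v(x) dx + [u'(x) v(x)]_0^1/3.
Choose V so that boundary terms are either known or forced to vanish.
u has inhomogeneous Neumann u'(0) = 1, u'(1/3) = 2. [u' v]_0^1/3 = (2)·v(1/3) − (1)·v(0) = 2·v(1/3) − v(0). Take V = H^1(0, 1/3); boundary term becomes part of RHS.
Weak formulation: find u (satisfying any essential BC) such that ∫_0^1/3 u'(x) v'(x) dx = ∫_0^1/3 f v dx + 2·v(1/3) − v(0) for all v ∈ V (Neumann data are natural BCs: they enter the RHS as boundary terms).
Substituting f(x) = 3*x^2 - 2*x - 25/9, the right-hand side is ∫_0^1/3 (3*x^2 - 2*x - 25/9) v dx + 2·v(1/3) − v(0).
Compatibility check (pure Neumann): taking v ≡ 1 ∈ V gives 0 = ∫_0^1/3 f dx + (2) − (1), i.e. ∫_0^1/3 f dx must equal u'(0) − u'(1/3) = -1. Indeed ∫_0^1/3 (3*x^2 - 2*x - 25/9) dx = -1, so the data are compatible. The solution is then unique only up to an additive constant (fix it e.g. by requiring ∫_0^1/3 u dx = 0).


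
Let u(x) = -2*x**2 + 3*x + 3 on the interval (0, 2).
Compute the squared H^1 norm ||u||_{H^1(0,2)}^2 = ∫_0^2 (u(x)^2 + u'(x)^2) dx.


||u||_{H^1}^2 = 544/15

The H^1 norm (squared) on an interval (0, L) is
  ||u||_{H^1}^2 = ∫_0^L u(x)^2 dx + ∫_0^L u'(x)^2 dx.
Compute u'(x) = 3 - 4*x.
Then u(x)^2 = 4*x**4 - 12*x**3 - 3*x**2 + 18*x + 9 and u'(x)^2 = 16*x**2 - 24*x + 9.
Integrate each monomial from 0 to 2 using ∫_0^2 c·x^n dx = c·2^(n+1)/(n+1):
  ∫_0^2 u(x)^2 dx = ∫_0^2 (4*x^4 - 12*x^3 - 3*x^2 + 18*x + 9) dx. Term by term:
    ∫_0^2 4*x^4 dx = 128/5;  ∫_0^2 -12*x^3 dx = -48;  ∫_0^2 -3*x^2 dx = -8;
    ∫_0^2 18*x dx = 36;  ∫_0^2 9 dx = 18.
  Sum: 128/5 − 48 − 8 + 36 + 18 = 118/5.
  ∫_0^2 u'(x)^2 dx = ∫_0^2 (16*x^2 - 24*x + 9) dx. Term by term:
    ∫_0^2 16*x^2 dx = 128/3;  ∫_0^2 -24*x dx = -48;  ∫_0^2 9 dx = 18.
  Sum: 128/3 − 48 + 18 = 38/3.
Adding: ||u||_{H^1}^2 = 118/5 + 38/3 = 544/15.


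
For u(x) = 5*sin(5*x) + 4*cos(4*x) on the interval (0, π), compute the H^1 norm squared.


||u||_{H^1(0,π)}^2 = 6800/9 + 461*π

u'(x) = -16*sin(4*x) + 25*cos(5*x).
Expand u² and (u')² and integrate term by term on (0, π), using: for integers n ≥ 1, ∫_0^π sin²(nx) dx = ∫_0^π cos²(nx) dx = π/2; for n ≠ n', ∫_0^π sin(nx)sin(n'x) dx = ∫_0^π cos(nx)cos(n'x) dx = 0; and by product-to-sum, ∫_0^π sin(nx)cos(n'x) dx = ½∫_0^π [sin((n+n')x) + sin((n−n')x)] dx, which is 0 when n+n' is even and 2n/(n²−n'²) when n+n' is odd (it need not vanish on (0, π)).
  u² squared terms: (4)²·∫cos(4x)² dx = 16·π/2 = 8*π;  (5)²·∫sin(5x)² dx = 25·π/2 = 25*π/2.
  u² cross terms: 2·(4)·(5)·∫cos(4x)·sin(5x) dx = 40·(10/9) = 400/9.
  So ∫_0^π u² dx = 8*π + 25*π/2 + 400/9 = 400/9 + 41*π/2.
  (u')² squared terms: (-16)²·∫sin(4x)² dx = 256·π/2 = 128*π;  (25)²·∫cos(5x)² dx = 625·π/2 = 625*π/2.
  (u')² cross terms: 2·(-16)·(25)·∫sin(4x)·cos(5x) dx = -800·(-8/9) = 6400/9.
  So ∫_0^π (u')² dx = 128*π + 625*π/2 + 6400/9 = 6400/9 + 881*π/2.
||u||_{H^1}^2 = (400/9 + 41*π/2) + (6400/9 + 881*π/2) = 6800/9 + 461*π.


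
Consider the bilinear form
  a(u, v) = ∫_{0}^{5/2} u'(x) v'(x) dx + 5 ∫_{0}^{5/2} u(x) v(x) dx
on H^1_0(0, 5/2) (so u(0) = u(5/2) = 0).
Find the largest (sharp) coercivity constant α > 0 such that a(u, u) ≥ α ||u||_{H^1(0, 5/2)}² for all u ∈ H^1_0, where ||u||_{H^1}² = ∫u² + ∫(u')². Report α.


α = 1

Coercivity of a(·,·) on H^1_0(0, 5/2) means a(u, u) ≥ α ||u||_{H^1}² for every u ∈ H^1_0.
The interval has length L = 5/2, and Poincaré/coercivity depend only on L. Here a(u, u) = ∫(u')² + (5)·∫u².
Here c = 5 ≥ 1, so a(u,u) = ∫(u')² + c∫u² ≥ ∫(u')² + ∫u² = ||u||_{H^1}², i.e. α = 1 works. No larger α is possible: a(u,u) ≥ α||u||_{H^1}² means (1−α)∫(u')² ≥ (α−c)∫u², and for the modes u_n = sin(nπ(x−x₀)/L) (x₀ the left endpoint) one has ∫u_n²/∫(u_n')² = (L/(nπ))² → 0, so a(u_n,u_n)/||u_n||_{H^1}² → 1. Hence the optimal constant is α = 1.
Therefore α = 1.


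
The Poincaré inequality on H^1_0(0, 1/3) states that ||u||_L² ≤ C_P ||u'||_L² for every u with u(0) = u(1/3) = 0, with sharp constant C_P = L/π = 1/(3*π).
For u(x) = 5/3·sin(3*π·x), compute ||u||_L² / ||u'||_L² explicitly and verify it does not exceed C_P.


||u||_L² / ||u'||_L² = 1/(3*π) = C_P.

u(x) = 5/3·sin(3*π·x), so u'(x) = 5*π*cos(3*π*x).
Writing u(x) = A·sin(kπx/L) with A = 5/3 and k = 1, use ∫_0^L sin²(kπx/L) dx = L/2 and ∫_0^L cos²(kπx/L) dx = L/2.
u² = 25/9·sin²(3*π·x) and (u')² = 25*π^2·cos²(3*π·x), and each of sin², cos² integrates to L/2 = 1/6 over (0, 1/3).
∫_0^1/3 u² dx = 25/54, so ||u||_L² = 5*sqrt(6)/18.
∫_0^1/3 (u')² dx = 25*π^2/6, so ||u'||_L² = 5*sqrt(6)*π/6.
Ratio ||u||_L² / ||u'||_L² = 1/(3*π).
Sharp Poincaré constant on H^1_0(0, 1/3) is C_P = L/π = 1/(3*π), achieved by sin(3*π·x).
This is the k = 1 eigenfunction (up to amplitude), so the ratio equals the sharp Poincaré constant exactly.


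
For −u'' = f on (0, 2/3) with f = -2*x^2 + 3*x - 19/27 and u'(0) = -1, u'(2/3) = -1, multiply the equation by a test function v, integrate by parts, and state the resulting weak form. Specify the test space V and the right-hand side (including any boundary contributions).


V = H^1(0, 2/3) (v unrestricted at boundary; u is determined up to an additive constant); weak form: ∫_0^2/3 u'v' dx = ∫_0^2/3 (-2*x^2 + 3*x - 19/27) v dx − v(2/3) + v(0) for all v ∈ V.

Multiply both sides by a test function v and integrate from 0 to 2/3:
  ∫_0^2/3 −u''(x) v(x) dx = ∫_0^2/3 f(x) v(x) dx.
Integrate the LHS by parts once:
  ∫_0^2/3 −u'' v dx = −[u'(x) v(x)]_0^2/3 + ∫_0^2/3 u'(x) v'(x) dx.
Thus ∫_0^2/3 u'(x) v'(x) dx = ∫_0^2/3 f(x) v(x) dx + [u'(x) v(x)]_0^2/3.
Choose V so that boundary terms are either known or forced to vanish.
u has inhomogeneous Neumann u'(0) = -1, u'(2/3) = -1. [u' v]_0^2/3 = (-1)·v(2/3) − (-1)·v(0) = − v(2/3) + v(0). Take V = H^1(0, 2/3); boundary term becomes part of RHS.
Weak formulation: find u (satisfying any essential BC) such that ∫_0^2/3 u'(x) v'(x) dx = ∫_0^2/3 f v dx − v(2/3) + v(0) for all v ∈ V (Neumann data are natural BCs: they enter the RHS as boundary terms).
Substituting f(x) = -2*x^2 + 3*x - 19/27, the right-hand side is ∫_0^2/3 (-2*x^2 + 3*x - 19/27) v dx − v(2/3) + v(0).
Compatibility check (pure Neumann): taking v ≡ 1 ∈ V gives 0 = ∫_0^2/3 f dx + (-1) − (-1), i.e. ∫_0^2/3 f dx must equal u'(0) − u'(2/3) = 0. Indeed ∫_0^2/3 (-2*x^2 + 3*x - 19/27) dx = 0, so the data are compatible. The solution is then unique only up to an additive constant (fix it e.g. by requiring ∫_0^2/3 u dx = 0).


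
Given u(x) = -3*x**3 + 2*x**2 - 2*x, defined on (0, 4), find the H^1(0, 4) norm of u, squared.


||u||_{H^1}^2 = 3013648/105

The H^1 norm (squared) on an interval (0, L) is
  ||u||_{H^1}^2 = ∫_0^L u(x)^2 dx + ∫_0^L u'(x)^2 dx.
Compute u'(x) = -9*x**2 + 4*x - 2.
Then u(x)^2 = 9*x**6 - 12*x**5 + 16*x**4 - 8*x**3 + 4*x**2 and u'(x)^2 = 81*x**4 - 72*x**3 + 52*x**2 - 16*x + 4.
Integrate each monomial from 0 to 4 using ∫_0^4 c·x^n dx = c·4^(n+1)/(n+1):
  ∫_0^4 u(x)^2 dx = ∫_0^4 (9*x^6 - 12*x^5 + 16*x^4 - 8*x^3 + 4*x^2) dx. Term by term:
    ∫_0^4 9*x^6 dx = 147456/7;  ∫_0^4 -12*x^5 dx = -8192;  ∫_0^4 16*x^4 dx = 16384/5;
    ∫_0^4 -8*x^3 dx = -512;  ∫_0^4 4*x^2 dx = 256/3.
  Sum: 147456/7 − 8192 + 16384/5 − 512 + 256/3 = 1650944/105.
  ∫_0^4 u'(x)^2 dx = ∫_0^4 (81*x^4 - 72*x^3 + 52*x^2 - 16*x + 4) dx. Term by term:
    ∫_0^4 81*x^4 dx = 82944/5;  ∫_0^4 -72*x^3 dx = -4608;  ∫_0^4 52*x^2 dx = 3328/3;
    ∫_0^4 -16*x dx = -128;  ∫_0^4 4 dx = 16.
  Sum: 82944/5 − 4608 + 3328/3 − 128 + 16 = 194672/15.
Adding: ||u||_{H^1}^2 = 1650944/105 + 194672/15 = 3013648/105.


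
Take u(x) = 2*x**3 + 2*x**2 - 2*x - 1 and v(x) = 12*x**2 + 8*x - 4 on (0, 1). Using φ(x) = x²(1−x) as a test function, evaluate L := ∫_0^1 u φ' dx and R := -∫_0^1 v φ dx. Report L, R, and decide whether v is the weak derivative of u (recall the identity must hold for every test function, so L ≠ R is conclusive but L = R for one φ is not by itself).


LHS = -7/30, RHS = -7/15. No, v is not the weak derivative of u.

u(x) = 2*x**3 + 2*x**2 - 2*x - 1, classical derivative u'(x) = 6*x**2 + 4*x - 2.
φ(x) = x²(1−x), so φ'(x) = x*(2 - 3*x).
Note φ(0) = φ(1) = 0, so the boundary term u·φ vanishes.
LHS = ∫_0^1 u(x) φ'(x) dx = ∫_0^1 (-6*x^5 - 2*x^4 + 10*x^3 - x^2 - 2*x) dx. Term by term:
  ∫_0^1 -6*x^5 dx = -1;  ∫_0^1 -2*x^4 dx = -2/5;  ∫_0^1 10*x^3 dx = 5/2;
  ∫_0^1 -x^2 dx = -1/3;  ∫_0^1 -2*x dx = -1.
Sum: -1 − 2/5 + 5/2 − 1/3 − 1 = -7/30.
So LHS = -7/30.
∫_0^1 v(x) φ(x) dx = ∫_0^1 (-12*x^5 + 4*x^4 + 12*x^3 - 4*x^2) dx. Term by term:
  ∫_0^1 -12*x^5 dx = -2;  ∫_0^1 4*x^4 dx = 4/5;  ∫_0^1 12*x^3 dx = 3;
  ∫_0^1 -4*x^2 dx = -4/3.
Sum: -2 + 4/5 + 3 − 4/3 = 7/15.
So RHS = -∫_0^1 v(x) φ(x) dx = -7/15.
LHS − RHS = 7/30 ≠ 0, so the identity fails.
(For a valid weak derivative the identity must hold for EVERY test function, in particular this one. The failure shows v is NOT the weak derivative of u.)
Correct weak derivative would be u'(x) = 6*x**2 + 4*x - 2.


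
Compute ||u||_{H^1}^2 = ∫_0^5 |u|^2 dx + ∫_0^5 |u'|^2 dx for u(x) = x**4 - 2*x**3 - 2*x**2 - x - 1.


||u||_{H^1}^2 = 13375885/126

The H^1 norm (squared) on an interval (0, L) is
  ||u||_{H^1}^2 = ∫_0^L u(x)^2 dx + ∫_0^L u'(x)^2 dx.
Compute u'(x) = 4*x**3 - 6*x**2 - 4*x - 1.
Then u(x)^2 = x**8 - 4*x**7 + 6*x**5 + 6*x**4 + 8*x**3 + 5*x**2 + 2*x + 1 and u'(x)^2 = 16*x**6 - 48*x**5 + 4*x**4 + 40*x**3 + 28*x**2 + 8*x + 1.
Integrate each monomial from 0 to 5 using ∫_0^5 c·x^n dx = c·5^(n+1)/(n+1):
  ∫_0^5 u(x)^2 dx = ∫_0^5 (x^8 - 4*x^7 + 6*x^5 + 6*x^4 + 8*x^3 + 5*x^2 + 2*x + 1) dx. Term by term:
    ∫_0^5 x^8 dx = 1953125/9;  ∫_0^5 -4*x^7 dx = -390625/2;  ∫_0^5 6*x^5 dx = 15625;
    ∫_0^5 6*x^4 dx = 3750;  ∫_0^5 8*x^3 dx = 1250;  ∫_0^5 5*x^2 dx = 625/3;
    ∫_0^5 2*x dx = 25;  ∫_0^5 1 dx = 5.
  Sum: 1953125/9 − 390625/2 + 15625 + 3750 + 1250 + 625/3 + 25 + 5 = 766165/18.
  ∫_0^5 u'(x)^2 dx = ∫_0^5 (16*x^6 - 48*x^5 + 4*x^4 + 40*x^3 + 28*x^2 + 8*x + 1) dx. Term by term:
    ∫_0^5 16*x^6 dx = 1250000/7;  ∫_0^5 -48*x^5 dx = -125000;  ∫_0^5 4*x^4 dx = 2500;
    ∫_0^5 40*x^3 dx = 6250;  ∫_0^5 28*x^2 dx = 3500/3;  ∫_0^5 8*x dx = 100;
    ∫_0^5 1 dx = 5.
  Sum: 1250000/7 − 125000 + 2500 + 6250 + 3500/3 + 100 + 5 = 1335455/21.
Adding: ||u||_{H^1}^2 = 766165/18 + 1335455/21 = 13375885/126.


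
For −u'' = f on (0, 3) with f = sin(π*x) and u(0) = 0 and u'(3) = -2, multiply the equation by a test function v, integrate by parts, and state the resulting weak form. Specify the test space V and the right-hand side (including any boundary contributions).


V = {v ∈ H^1(0, 3) : v(0) = 0} (test functions vanish at x = 0 where u is specified); weak form: ∫_0^3 u'v' dx = ∫_0^3 (sin(π*x)) v dx − 2·v(3) for all v ∈ V.

Multiply both sides by a test function v and integrate from 0 to 3:
  ∫_0^3 −u''(x) v(x) dx = ∫_0^3 f(x) v(x) dx.
Integrate the LHS by parts once:
  ∫_0^3 −u'' v dx = −[u'(x) v(x)]_0^3 + ∫_0^3 u'(x) v'(x) dx.
Thus ∫_0^3 u'(x) v'(x) dx = ∫_0^3 f(x) v(x) dx + [u'(x) v(x)]_0^3.
Choose V so that boundary terms are either known or forced to vanish.
Mixed BC: u(0) = 0 (Dirichlet) and u'(3) = -2 (Neumann). Define V = {v ∈ H^1(0, 3) : v(0) = 0}. Then [u' v]_0^3 = u'(3)·v(3) − u'(0)·0 = − 2·v(3).
Weak formulation: find u (satisfying any essential BC) such that ∫_0^3 u'(x) v'(x) dx = ∫_0^3 f v dx − 2·v(3) for all v ∈ V (Dirichlet at 0 absorbed into V; Neumann datum at x = 3 contributes the boundary term).
Substituting f(x) = sin(π*x), the right-hand side is ∫_0^3 (sin(π*x)) v dx − 2·v(3).


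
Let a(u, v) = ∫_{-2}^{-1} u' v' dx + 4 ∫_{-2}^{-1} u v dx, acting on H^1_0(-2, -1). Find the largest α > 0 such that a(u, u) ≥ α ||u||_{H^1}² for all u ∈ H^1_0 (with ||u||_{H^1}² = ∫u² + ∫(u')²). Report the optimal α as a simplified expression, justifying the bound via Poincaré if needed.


α = 1

Coercivity of a(·,·) on H^1_0(-2, -1) means a(u, u) ≥ α ||u||_{H^1}² for every u ∈ H^1_0.
The interval has length L = 1, and Poincaré/coercivity depend only on L. Here a(u, u) = ∫(u')² + (4)·∫u².
Here c = 4 ≥ 1, so a(u,u) = ∫(u')² + c∫u² ≥ ∫(u')² + ∫u² = ||u||_{H^1}², i.e. α = 1 works. No larger α is possible: a(u,u) ≥ α||u||_{H^1}² means (1−α)∫(u')² ≥ (α−c)∫u², and for the modes u_n = sin(nπ(x−x₀)/L) (x₀ the left endpoint) one has ∫u_n²/∫(u_n')² = (L/(nπ))² → 0, so a(u_n,u_n)/||u_n||_{H^1}² → 1. Hence the optimal constant is α = 1.
Therefore α = 1.


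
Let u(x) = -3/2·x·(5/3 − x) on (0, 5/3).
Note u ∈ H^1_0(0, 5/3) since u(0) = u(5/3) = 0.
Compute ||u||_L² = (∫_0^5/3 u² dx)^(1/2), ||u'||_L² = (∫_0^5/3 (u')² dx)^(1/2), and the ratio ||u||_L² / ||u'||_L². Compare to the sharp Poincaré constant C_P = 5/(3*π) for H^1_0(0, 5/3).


||u||_L² / ||u'||_L² = sqrt(10)/6 < C_P = 5/(3*π).

u(x) = -3/2·x·(5/3 − x), so u'(x) = 3*x - 5/2.
u(x) = -3/2·x·(5/3 − x) vanishes at x = 0 and x = 5/3, so u ∈ H^1_0(0, 5/3). Differentiate via the product rule and integrate the resulting polynomials term by term.
  ∫_0^5/3 u² dx = ∫_0^5/3 (9*x^4/4 - 15*x^3/2 + 25*x^2/4) dx. Term by term:
    ∫_0^5/3 9*x^4/4 dx = 625/108;  ∫_0^5/3 -15*x^3/2 dx = -3125/216;  ∫_0^5/3 25*x^2/4 dx = 3125/324.
  Sum: 625/108 − 3125/216 + 3125/324 = 625/648.
  ∫_0^5/3 (u')² dx = ∫_0^5/3 (9*x^2 - 15*x + 25/4) dx. Term by term:
    ∫_0^5/3 9*x^2 dx = 125/9;  ∫_0^5/3 -15*x dx = -125/6;  ∫_0^5/3 25/4 dx = 125/12.
  Sum: 125/9 − 125/6 + 125/12 = 125/36.
∫_0^5/3 u² dx = 625/648, so ||u||_L² = 25*sqrt(2)/36.
∫_0^5/3 (u')² dx = 125/36, so ||u'||_L² = 5*sqrt(5)/6.
Ratio ||u||_L² / ||u'||_L² = sqrt(10)/6.
Sharp Poincaré constant on H^1_0(0, 5/3) is C_P = L/π = 5/(3*π), achieved by sin(3*π/5·x).
A polynomial bump cannot attain the sharp Poincaré constant (only the first sine eigenfunction does), so the ratio is strictly less than C_P, consistent with ||u||_L² ≤ C_P ||u'||_L².


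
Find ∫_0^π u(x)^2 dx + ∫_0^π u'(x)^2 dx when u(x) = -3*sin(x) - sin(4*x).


||u||_{H^1(0,π)}^2 = 35*π/2

u'(x) = -3*cos(x) - 4*cos(4*x).
Expand u² and (u')² and integrate term by term on (0, π), using: for integers n ≥ 1, ∫_0^π sin²(nx) dx = ∫_0^π cos²(nx) dx = π/2; for n ≠ n', ∫_0^π sin(nx)sin(n'x) dx = ∫_0^π cos(nx)cos(n'x) dx = 0; and by product-to-sum, ∫_0^π sin(nx)cos(n'x) dx = ½∫_0^π [sin((n+n')x) + sin((n−n')x)] dx, which is 0 when n+n' is even and 2n/(n²−n'²) when n+n' is odd (it need not vanish on (0, π)).
  u² squared terms: (-1)²·∫sin(4x)² dx = 1·π/2 = π/2;  (-3)²·∫sin(x)² dx = 9·π/2 = 9*π/2.
  u² cross terms: 2·(-1)·(-3)·∫sin(4x)·sin(x) dx = 6·(0) = 0.
  So ∫_0^π u² dx = π/2 + 9*π/2 + 0 = 5*π.
  (u')² squared terms: (-4)²·∫cos(4x)² dx = 16·π/2 = 8*π;  (-3)²·∫cos(x)² dx = 9·π/2 = 9*π/2.
  (u')² cross terms: 2·(-4)·(-3)·∫cos(4x)·cos(x) dx = 24·(0) = 0.
  So ∫_0^π (u')² dx = 8*π + 9*π/2 + 0 = 25*π/2.
||u||_{H^1}^2 = (5*π) + (25*π/2) = 35*π/2.


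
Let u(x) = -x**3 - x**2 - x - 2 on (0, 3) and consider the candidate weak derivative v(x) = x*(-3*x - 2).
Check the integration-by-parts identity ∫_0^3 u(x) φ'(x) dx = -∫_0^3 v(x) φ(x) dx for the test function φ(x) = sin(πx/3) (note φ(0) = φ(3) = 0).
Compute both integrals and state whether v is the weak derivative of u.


LHS = -324/π^3 + 105/π, RHS = -324/π^3 + 99/π. No, v is not the weak derivative of u.

u(x) = -x**3 - x**2 - x - 2, classical derivative u'(x) = -3*x**2 - 2*x - 1.
φ(x) = sin(πx/3), so φ'(x) = π*cos(π*x/3)/3.
Note φ(0) = φ(3) = 0, so the boundary term u·φ vanishes.
LHS = ∫_0^3 u(x) φ'(x) dx = ∫_0^3 (-π*x^3*cos(π*x/3)/3 - π*x^2*cos(π*x/3)/3 - π*x*cos(π*x/3)/3 - 2*π*cos(π*x/3)/3) dx. Term by term:
  ∫_0^3 -2*π*cos(π*x/3)/3 dx = 0;  ∫_0^3 -π*x*cos(π*x/3)/3 dx = 6/π;  ∫_0^3 -π*x^2*cos(π*x/3)/3 dx = 18/π;
  ∫_0^3 -π*x^3*cos(π*x/3)/3 dx = -324/π^3 + 81/π.
Sum: 0 + 6/π + 18/π + -324/π^3 + 81/π = -324/π^3 + 105/π.
So LHS = -324/π^3 + 105/π.
∫_0^3 v(x) φ(x) dx = ∫_0^3 (-3*x^2*sin(π*x/3) - 2*x*sin(π*x/3)) dx. Term by term:
  ∫_0^3 -3*x^2*sin(π*x/3) dx = -81/π + 324/π^3;  ∫_0^3 -2*x*sin(π*x/3) dx = -18/π.
Sum: -81/π + 324/π^3 − 18/π = -99/π + 324/π^3.
So RHS = -∫_0^3 v(x) φ(x) dx = -324/π^3 + 99/π.
LHS − RHS = 6/π ≠ 0, so the identity fails.
(For a valid weak derivative the identity must hold for EVERY test function, in particular this one. The failure shows v is NOT the weak derivative of u.)
Correct weak derivative would be u'(x) = -3*x**2 - 2*x - 1.


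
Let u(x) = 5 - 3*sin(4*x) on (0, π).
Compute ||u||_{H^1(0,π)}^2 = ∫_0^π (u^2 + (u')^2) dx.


||u||_{H^1(0,π)}^2 = 203*π/2

u'(x) = -12*cos(4*x).
Expand u² and (u')² and integrate term by term on (0, π), using: for integers n ≥ 1, ∫_0^π sin²(nx) dx = ∫_0^π cos²(nx) dx = π/2; for n ≠ n', ∫_0^π sin(nx)sin(n'x) dx = ∫_0^π cos(nx)cos(n'x) dx = 0; and by product-to-sum, ∫_0^π sin(nx)cos(n'x) dx = ½∫_0^π [sin((n+n')x) + sin((n−n')x)] dx, which is 0 when n+n' is even and 2n/(n²−n'²) when n+n' is odd (it need not vanish on (0, π)). For the constant mode: ∫_0^π 1 dx = π, ∫_0^π cos(nx) dx = 0, ∫_0^π sin(nx) dx = (1−(−1)^n)/n.
  u² squared terms: (5)²·∫1 dx = 25·π = 25*π;  (-3)²·∫sin(4x)² dx = 9·π/2 = 9*π/2.
  u² cross terms: 2·(5)·(-3)·∫1·sin(4x) dx = -30·(0) = 0.
  So ∫_0^π u² dx = 25*π + 9*π/2 + 0 = 59*π/2.
  (u')² squared terms: (-12)²·∫cos(4x)² dx = 144·π/2 = 72*π.
  So ∫_0^π (u')² dx = 72*π.
||u||_{H^1}^2 = (59*π/2) + (72*π) = 203*π/2.


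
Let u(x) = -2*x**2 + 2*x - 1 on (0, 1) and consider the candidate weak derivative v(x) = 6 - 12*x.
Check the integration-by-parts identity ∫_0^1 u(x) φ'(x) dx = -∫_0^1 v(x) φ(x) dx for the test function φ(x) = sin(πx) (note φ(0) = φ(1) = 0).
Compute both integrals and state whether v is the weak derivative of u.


LHS = 0, RHS = 0. No, v is not the weak derivative of u.

u(x) = -2*x**2 + 2*x - 1, classical derivative u'(x) = 2 - 4*x.
φ(x) = sin(πx), so φ'(x) = π*cos(π*x).
Note φ(0) = φ(1) = 0, so the boundary term u·φ vanishes.
LHS = ∫_0^1 u(x) φ'(x) dx = ∫_0^1 (-2*π*x^2*cos(π*x) + 2*π*x*cos(π*x) - π*cos(π*x)) dx. Term by term:
  ∫_0^1 -π*cos(π*x) dx = 0;  ∫_0^1 -2*π*x^2*cos(π*x) dx = 4/π;  ∫_0^1 2*π*x*cos(π*x) dx = -4/π.
Sum: 0 + 4/π − 4/π = 0.
So LHS = 0.
∫_0^1 v(x) φ(x) dx = ∫_0^1 (-12*x*sin(π*x) + 6*sin(π*x)) dx. Term by term:
  ∫_0^1 6*sin(π*x) dx = 12/π;  ∫_0^1 -12*x*sin(π*x) dx = -12/π.
Sum: 12/π − 12/π = 0.
So RHS = -∫_0^1 v(x) φ(x) dx = 0.
LHS = RHS, so the identity holds for this particular φ. But this is necessary, not sufficient: a weak derivative must satisfy the identity for EVERY test function in C_c^∞(0, 1).
Here u is smooth, so its weak derivative equals its classical derivative u'(x) = 2 - 4*x. Since v(x) = 6 - 12*x ≠ u'(x), v is NOT the weak derivative of u — the agreement for this single φ is a coincidence (the difference v − u' happens to be L²-orthogonal to this φ).


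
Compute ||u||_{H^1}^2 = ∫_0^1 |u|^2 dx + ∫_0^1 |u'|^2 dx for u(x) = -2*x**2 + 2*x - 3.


||u||_{H^1}^2 = 127/15

The H^1 norm (squared) on an interval (0, L) is
  ||u||_{H^1}^2 = ∫_0^L u(x)^2 dx + ∫_0^L u'(x)^2 dx.
Compute u'(x) = 2 - 4*x.
Then u(x)^2 = 4*x**4 - 8*x**3 + 16*x**2 - 12*x + 9 and u'(x)^2 = 16*x**2 - 16*x + 4.
Integrate each monomial from 0 to 1 using ∫_0^1 c·x^n dx = c·1^(n+1)/(n+1):
  ∫_0^1 u(x)^2 dx = ∫_0^1 (4*x^4 - 8*x^3 + 16*x^2 - 12*x + 9) dx. Term by term:
    ∫_0^1 4*x^4 dx = 4/5;  ∫_0^1 -8*x^3 dx = -2;  ∫_0^1 16*x^2 dx = 16/3;
    ∫_0^1 -12*x dx = -6;  ∫_0^1 9 dx = 9.
  Sum: 4/5 − 2 + 16/3 − 6 + 9 = 107/15.
  ∫_0^1 u'(x)^2 dx = ∫_0^1 (16*x^2 - 16*x + 4) dx. Term by term:
    ∫_0^1 16*x^2 dx = 16/3;  ∫_0^1 -16*x dx = -8;  ∫_0^1 4 dx = 4.
  Sum: 16/3 − 8 + 4 = 4/3.
Adding: ||u||_{H^1}^2 = 107/15 + 4/3 = 127/15.


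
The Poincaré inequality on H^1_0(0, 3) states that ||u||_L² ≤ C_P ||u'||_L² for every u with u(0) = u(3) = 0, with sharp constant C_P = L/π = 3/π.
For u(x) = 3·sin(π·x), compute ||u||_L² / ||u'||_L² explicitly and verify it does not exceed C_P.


||u||_L² / ||u'||_L² = 1/π < C_P = 3/π.

u(x) = 3·sin(π·x), so u'(x) = 3*π*cos(π*x).
Writing u(x) = A·sin(kπx/L) with A = 3 and k = 3, use ∫_0^L sin²(kπx/L) dx = L/2 and ∫_0^L cos²(kπx/L) dx = L/2.
u² = 9·sin²(π·x) and (u')² = 9*π^2·cos²(π·x), and each of sin², cos² integrates to L/2 = 3/2 over (0, 3).
∫_0^3 u² dx = 27/2, so ||u||_L² = 3*sqrt(6)/2.
∫_0^3 (u')² dx = 27*π^2/2, so ||u'||_L² = 3*sqrt(6)*π/2.
Ratio ||u||_L² / ||u'||_L² = 1/π.
Sharp Poincaré constant on H^1_0(0, 3) is C_P = L/π = 3/π, achieved by sin(π/3·x).
This is the k = 3 harmonic; the ratio L/(kπ) is strictly less than C_P = L/π, consistent with the sharp inequality ||u||_L² ≤ C_P ||u'||_L².


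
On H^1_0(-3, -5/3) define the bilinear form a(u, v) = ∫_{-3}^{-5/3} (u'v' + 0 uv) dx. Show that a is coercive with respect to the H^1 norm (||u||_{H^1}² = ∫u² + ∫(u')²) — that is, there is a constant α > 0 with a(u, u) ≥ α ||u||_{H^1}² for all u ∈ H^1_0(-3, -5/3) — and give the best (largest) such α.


α = 9*π^2/(16 + 9*π^2)

Coercivity of a(·,·) on H^1_0(-3, -5/3) means a(u, u) ≥ α ||u||_{H^1}² for every u ∈ H^1_0.
The interval has length L = 4/3, and Poincaré/coercivity depend only on L. Here a(u, u) = ∫(u')² + (0)·∫u².
Here c = 0, so a(u,u) = ∫(u')² alone. The condition a(u,u) ≥ α||u||_{H^1}² reads (1−α)∫(u')² ≥ (α−c)∫u². Any admissible α is ≤ 1 (rapidly oscillating u have ∫u²/∫(u')² → 0), and α = 1 would force 0 ≥ (1−c)∫u², impossible since c < 1; so 1−α > 0. By the sharp Poincaré inequality on H^1_0 of an interval of length L, ∫(u')² ≥ (π/L)²∫u² with equality for the first sine mode sin(π(x−x₀)/L) (x₀ the left endpoint), so the inequality holds for all u iff (1−α)(π/L)² ≥ α − c, i.e. α ≤ ((π/L)² + c)/((π/L)² + 1) = (1 + c(L/π)²)/(1 + (L/π)²). (Direct route, valid since c ≤ 0: Poincaré gives c∫u² ≥ c(L/π)²∫(u')², so a(u,u) ≥ (1 + c(L/π)²)∫(u')², while ||u||_{H^1}² ≤ (1 + (L/π)²)∫(u')²; dividing yields the same α.) With (π/L)² = 9*π^2/16 and c = 0, the largest admissible constant is α = ((π/L)² + c)/((π/L)² + 1).
Simplifying, α = 9*π^2/(16 + 9*π^2).


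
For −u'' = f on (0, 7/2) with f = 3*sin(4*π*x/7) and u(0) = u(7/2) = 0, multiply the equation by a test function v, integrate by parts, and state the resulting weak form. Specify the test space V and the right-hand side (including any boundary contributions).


V = H^1_0(0, 7/2) (so v(0) = v(7/2) = 0); weak form: ∫_0^7/2 u'v' dx = ∫_0^7/2 (3*sin(4*π*x/7)) v dx for all v ∈ V.

Multiply both sides by a test function v and integrate from 0 to 7/2:
  ∫_0^7/2 −u''(x) v(x) dx = ∫_0^7/2 f(x) v(x) dx.
Integrate the LHS by parts once:
  ∫_0^7/2 −u'' v dx = −[u'(x) v(x)]_0^7/2 + ∫_0^7/2 u'(x) v'(x) dx.
Thus ∫_0^7/2 u'(x) v'(x) dx = ∫_0^7/2 f(x) v(x) dx + [u'(x) v(x)]_0^7/2.
Choose V so that boundary terms are either known or forced to vanish.
u is Dirichlet: u(0) = u(7/2) = 0. Let V = H^1_0(0, 7/2); then v(0) = v(7/2) = 0, and [u' v]_0^7/2 = 0.
Weak formulation: find u (satisfying any essential BC) such that ∫_0^7/2 u'(x) v'(x) dx = ∫_0^7/2 f v dx for all v ∈ V.
Substituting f(x) = 3*sin(4*π*x/7), the right-hand side is ∫_0^7/2 (3*sin(4*π*x/7)) v dx.


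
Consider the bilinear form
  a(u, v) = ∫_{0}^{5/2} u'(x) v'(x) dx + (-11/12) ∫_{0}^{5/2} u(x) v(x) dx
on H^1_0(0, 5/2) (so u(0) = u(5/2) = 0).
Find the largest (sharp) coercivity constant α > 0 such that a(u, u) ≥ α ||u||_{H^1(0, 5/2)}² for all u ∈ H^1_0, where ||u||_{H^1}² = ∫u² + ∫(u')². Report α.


α = (-275 + 48*π^2)/(12*(25 + 4*π^2))

Coercivity of a(·,·) on H^1_0(0, 5/2) means a(u, u) ≥ α ||u||_{H^1}² for every u ∈ H^1_0.
The interval has length L = 5/2, and Poincaré/coercivity depend only on L. Here a(u, u) = ∫(u')² + (-11/12)·∫u².
Here c = -11/12 < 0 with |c| < (π/L)² = 4*π^2/25, so coercivity still holds. The condition a(u,u) ≥ α||u||_{H^1}² reads (1−α)∫(u')² ≥ (α−c)∫u². Any admissible α is ≤ 1 (rapidly oscillating u have ∫u²/∫(u')² → 0), and α = 1 would force 0 ≥ (1−c)∫u², impossible since c < 1; so 1−α > 0. By the sharp Poincaré inequality on H^1_0 of an interval of length L, ∫(u')² ≥ (π/L)²∫u² with equality for the first sine mode sin(π(x−x₀)/L) (x₀ the left endpoint), so the inequality holds for all u iff (1−α)(π/L)² ≥ α − c, i.e. α ≤ ((π/L)² + c)/((π/L)² + 1) = (1 + c(L/π)²)/(1 + (L/π)²). (Direct route, valid since c ≤ 0: Poincaré gives c∫u² ≥ c(L/π)²∫(u')², so a(u,u) ≥ (1 + c(L/π)²)∫(u')², while ||u||_{H^1}² ≤ (1 + (L/π)²)∫(u')²; dividing yields the same α.) With (π/L)² = 4*π^2/25 and c = -11/12, the largest admissible constant is α = ((π/L)² + c)/((π/L)² + 1).
Simplifying, α = (-275 + 48*π^2)/(12*(25 + 4*π^2)).


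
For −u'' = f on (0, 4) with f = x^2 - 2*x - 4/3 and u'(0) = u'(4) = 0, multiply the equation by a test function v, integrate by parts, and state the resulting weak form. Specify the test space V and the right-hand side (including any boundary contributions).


V = H^1(0, 4) (no boundary constraint on v; u is determined up to an additive constant); weak form: ∫_0^4 u'v' dx = ∫_0^4 (x^2 - 2*x - 4/3) v dx for all v ∈ V.

Multiply both sides by a test function v and integrate from 0 to 4:
  ∫_0^4 −u''(x) v(x) dx = ∫_0^4 f(x) v(x) dx.
Integrate the LHS by parts once:
  ∫_0^4 −u'' v dx = −[u'(x) v(x)]_0^4 + ∫_0^4 u'(x) v'(x) dx.
Thus ∫_0^4 u'(x) v'(x) dx = ∫_0^4 f(x) v(x) dx + [u'(x) v(x)]_0^4.
Choose V so that boundary terms are either known or forced to vanish.
u has homogeneous Neumann: u'(0) = u'(4) = 0. So [u' v]_0^4 = 0·v(4) − 0·v(0) = 0 for any v; take V = H^1(0, 4).
Weak formulation: find u (satisfying any essential BC) such that ∫_0^4 u'(x) v'(x) dx = ∫_0^4 f v dx for all v ∈ V (homogeneous Neumann, so boundary terms vanish).
Substituting f(x) = x^2 - 2*x - 4/3, the right-hand side is ∫_0^4 (x^2 - 2*x - 4/3) v dx.
Compatibility check (pure Neumann): taking v ≡ 1 ∈ V gives 0 = ∫_0^4 f dx + (0) − (0), i.e. ∫_0^4 f dx must equal u'(0) − u'(4) = 0. Indeed ∫_0^4 (x^2 - 2*x - 4/3) dx = 0, so the data are compatible. The solution is then unique only up to an additive constant (fix it e.g. by requiring ∫_0^4 u dx = 0).


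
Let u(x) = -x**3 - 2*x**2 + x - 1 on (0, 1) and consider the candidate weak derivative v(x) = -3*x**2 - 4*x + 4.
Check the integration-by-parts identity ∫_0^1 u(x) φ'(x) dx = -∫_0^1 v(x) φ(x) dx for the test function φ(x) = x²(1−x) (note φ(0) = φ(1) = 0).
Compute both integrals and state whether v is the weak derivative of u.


LHS = 13/60, RHS = -1/30. No, v is not the weak derivative of u.

u(x) = -x**3 - 2*x**2 + x - 1, classical derivative u'(x) = -3*x**2 - 4*x + 1.
φ(x) = x²(1−x), so φ'(x) = x*(2 - 3*x).
Note φ(0) = φ(1) = 0, so the boundary term u·φ vanishes.
LHS = ∫_0^1 u(x) φ'(x) dx = ∫_0^1 (3*x^5 + 4*x^4 - 7*x^3 + 5*x^2 - 2*x) dx. Term by term:
  ∫_0^1 3*x^5 dx = 1/2;  ∫_0^1 4*x^4 dx = 4/5;  ∫_0^1 -7*x^3 dx = -7/4;
  ∫_0^1 5*x^2 dx = 5/3;  ∫_0^1 -2*x dx = -1.
Sum: 1/2 + 4/5 − 7/4 + 5/3 − 1 = 13/60.
So LHS = 13/60.
∫_0^1 v(x) φ(x) dx = ∫_0^1 (3*x^5 + x^4 - 8*x^3 + 4*x^2) dx. Term by term:
  ∫_0^1 3*x^5 dx = 1/2;  ∫_0^1 x^4 dx = 1/5;  ∫_0^1 -8*x^3 dx = -2;
  ∫_0^1 4*x^2 dx = 4/3.
Sum: 1/2 + 1/5 − 2 + 4/3 = 1/30.
So RHS = -∫_0^1 v(x) φ(x) dx = -1/30.
LHS − RHS = 1/4 ≠ 0, so the identity fails.
(For a valid weak derivative the identity must hold for EVERY test function, in particular this one. The failure shows v is NOT the weak derivative of u.)
Correct weak derivative would be u'(x) = -3*x**2 - 4*x + 1.


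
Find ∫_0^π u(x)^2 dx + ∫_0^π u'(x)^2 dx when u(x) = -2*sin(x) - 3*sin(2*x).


||u||_{H^1(0,π)}^2 = 53*π/2

u'(x) = -2*cos(x) - 6*cos(2*x).
Expand u² and (u')² and integrate term by term on (0, π), using: for integers n ≥ 1, ∫_0^π sin²(nx) dx = ∫_0^π cos²(nx) dx = π/2; for n ≠ n', ∫_0^π sin(nx)sin(n'x) dx = ∫_0^π cos(nx)cos(n'x) dx = 0; and by product-to-sum, ∫_0^π sin(nx)cos(n'x) dx = ½∫_0^π [sin((n+n')x) + sin((n−n')x)] dx, which is 0 when n+n' is even and 2n/(n²−n'²) when n+n' is odd (it need not vanish on (0, π)).
  u² squared terms: (-3)²·∫sin(2x)² dx = 9·π/2 = 9*π/2;  (-2)²·∫sin(x)² dx = 4·π/2 = 2*π.
  u² cross terms: 2·(-3)·(-2)·∫sin(2x)·sin(x) dx = 12·(0) = 0.
  So ∫_0^π u² dx = 9*π/2 + 2*π + 0 = 13*π/2.
  (u')² squared terms: (-6)²·∫cos(2x)² dx = 36·π/2 = 18*π;  (-2)²·∫cos(x)² dx = 4·π/2 = 2*π.
  (u')² cross terms: 2·(-6)·(-2)·∫cos(2x)·cos(x) dx = 24·(0) = 0.
  So ∫_0^π (u')² dx = 18*π + 2*π + 0 = 20*π.
||u||_{H^1}^2 = (13*π/2) + (20*π) = 53*π/2.


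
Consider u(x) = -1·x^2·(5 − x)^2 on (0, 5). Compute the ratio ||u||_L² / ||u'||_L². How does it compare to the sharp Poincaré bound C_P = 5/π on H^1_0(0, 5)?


||u||_L² / ||u'||_L² = 5*sqrt(3)/6 < C_P = 5/π.

u(x) = -1·x^2·(5 − x)^2, so u'(x) = 2*x*(x*(5 - x) - (x - 5)^2).
u(x) = -1·x^2·(5 − x)^2 vanishes at x = 0 and x = 5, so u ∈ H^1_0(0, 5). Differentiate via the product rule and integrate the resulting polynomials term by term.
  ∫_0^5 u² dx = ∫_0^5 (x^8 - 20*x^7 + 150*x^6 - 500*x^5 + 625*x^4) dx. Term by term:
    ∫_0^5 x^8 dx = 1953125/9;  ∫_0^5 -20*x^7 dx = -1953125/2;  ∫_0^5 150*x^6 dx = 11718750/7;
    ∫_0^5 -500*x^5 dx = -3906250/3;  ∫_0^5 625*x^4 dx = 390625.
  Sum: 1953125/9 − 1953125/2 + 11718750/7 − 3906250/3 + 390625 = 390625/126.
  ∫_0^5 (u')² dx = ∫_0^5 (16*x^6 - 240*x^5 + 1300*x^4 - 3000*x^3 + 2500*x^2) dx. Term by term:
    ∫_0^5 16*x^6 dx = 1250000/7;  ∫_0^5 -240*x^5 dx = -625000;  ∫_0^5 1300*x^4 dx = 812500;
    ∫_0^5 -3000*x^3 dx = -468750;  ∫_0^5 2500*x^2 dx = 312500/3.
  Sum: 1250000/7 − 625000 + 812500 − 468750 + 312500/3 = 31250/21.
∫_0^5 u² dx = 390625/126, so ||u||_L² = 625*sqrt(14)/42.
∫_0^5 (u')² dx = 31250/21, so ||u'||_L² = 125*sqrt(42)/21.
Ratio ||u||_L² / ||u'||_L² = 5*sqrt(3)/6.
Sharp Poincaré constant on H^1_0(0, 5) is C_P = L/π = 5/π, achieved by sin(π/5·x).
A polynomial bump cannot attain the sharp Poincaré constant (only the first sine eigenfunction does), so the ratio is strictly less than C_P, consistent with ||u||_L² ≤ C_P ||u'||_L².


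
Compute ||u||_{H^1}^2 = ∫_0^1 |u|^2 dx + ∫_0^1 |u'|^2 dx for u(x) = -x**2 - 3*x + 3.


||u||_{H^1}^2 = 571/30

The H^1 norm (squared) on an interval (0, L) is
  ||u||_{H^1}^2 = ∫_0^L u(x)^2 dx + ∫_0^L u'(x)^2 dx.
Compute u'(x) = -2*x - 3.
Then u(x)^2 = x**4 + 6*x**3 + 3*x**2 - 18*x + 9 and u'(x)^2 = 4*x**2 + 12*x + 9.
Integrate each monomial from 0 to 1 using ∫_0^1 c·x^n dx = c·1^(n+1)/(n+1):
  ∫_0^1 u(x)^2 dx = ∫_0^1 (x^4 + 6*x^3 + 3*x^2 - 18*x + 9) dx. Term by term:
    ∫_0^1 x^4 dx = 1/5;  ∫_0^1 6*x^3 dx = 3/2;  ∫_0^1 3*x^2 dx = 1;
    ∫_0^1 -18*x dx = -9;  ∫_0^1 9 dx = 9.
  Sum: 1/5 + 3/2 + 1 − 9 + 9 = 27/10.
  ∫_0^1 u'(x)^2 dx = ∫_0^1 (4*x^2 + 12*x + 9) dx. Term by term:
    ∫_0^1 4*x^2 dx = 4/3;  ∫_0^1 12*x dx = 6;  ∫_0^1 9 dx = 9.
  Sum: 4/3 + 6 + 9 = 49/3.
Adding: ||u||_{H^1}^2 = 27/10 + 49/3 = 571/30.
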